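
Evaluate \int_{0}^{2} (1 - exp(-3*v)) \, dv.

An antiderivative is F(v) = v + exp(-3*v)/3.
Then F(2) - F(0) = (exp(-6)/3 + 2) - (1/3) = exp(-6)/3 + 5/3.

exp(-6)/3 + 5/3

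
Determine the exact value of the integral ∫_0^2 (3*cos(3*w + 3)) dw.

-sin(3) + sin(9)

Let u = 3*w + 3, so du = 3 dw. When w = 0, u = 3; when w = 2, u = 9.
The integral becomes ∫ cos(u) du from 3 to 9, with antiderivative sin(u).
Back in w: F(w) = sin(3*w + 3).
Then F(2) - F(0) = (sin(9)) - (sin(3)) = -sin(3) + sin(9).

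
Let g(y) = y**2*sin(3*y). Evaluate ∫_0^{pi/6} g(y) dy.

Integrate by parts twice (u = y^2, dv = sin(3*y) dy).
An antiderivative is F(y) = -y**2*cos(3*y)/3 + 2*y*sin(3*y)/9 + 2*cos(3*y)/27.
Then F(pi/6) - F(0) = (pi/27) - (2/27) = -2/27 + pi/27.

-2/27 + pi/27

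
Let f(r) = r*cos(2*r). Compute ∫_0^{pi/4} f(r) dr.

-1/4 + pi/8

Integrate by parts once (u = r, dv = cos(2*r) dr).
An antiderivative is F(r) = r*sin(2*r)/2 + cos(2*r)/4.
Then F(pi/4) - F(0) = (pi/8) - (1/4) = -1/4 + pi/8.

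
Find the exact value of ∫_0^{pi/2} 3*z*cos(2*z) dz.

Integrate by parts once (u = z, dv = 3*cos(2*z) dz).
An antiderivative is F(z) = 3*z*sin(2*z)/2 + 3*cos(2*z)/4.
Then F(pi/2) - F(0) = (-3/4) - (3/4) = -3/2.

-3/2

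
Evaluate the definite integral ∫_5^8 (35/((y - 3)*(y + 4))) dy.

-15*log(2) + 5*log(3) + 5*log(5)

Factor the denominator: y**2 + y - 12 = (y + 4)(y - 3).
Partial fractions: 35/((y - 3)*(y + 4)) = -5/(y + 4) + 5/(y - 3).
An antiderivative is F(y) = 5*log(y - 3) - 5*log(y + 4).
Then F(8) - F(5) = (-10*log(2) - 5*log(3) + 5*log(5)) - (-10*log(3) + 5*log(2)) = -15*log(2) + 5*log(3) + 5*log(5).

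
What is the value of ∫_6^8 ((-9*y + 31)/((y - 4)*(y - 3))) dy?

-4*log(5) - 5*log(2) + 4*log(3)

Factor the denominator: y**2 - 7*y + 12 = (y - 3)(y - 4).
Partial fractions: (-9*y + 31)/((y - 4)*(y - 3)) = -4/(y - 3) - 5/(y - 4).
An antiderivative is F(y) = -5*log(y - 4) - 4*log(y - 3).
Then F(8) - F(6) = (-10*log(2) - 4*log(5)) - (-4*log(3) - 5*log(2)) = -4*log(5) - 5*log(2) + 4*log(3).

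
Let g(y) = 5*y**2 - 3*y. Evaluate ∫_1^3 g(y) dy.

94/3

By the power rule, an antiderivative is F(y) = 5*y**3/3 - 3*y**2/2.
Then F(3) - F(1) = (63/2) - (1/6) = 94/3.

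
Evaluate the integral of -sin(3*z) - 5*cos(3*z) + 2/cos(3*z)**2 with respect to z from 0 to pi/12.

1/3 - 2*sqrt(2)/3

An antiderivative is F(z) = -5*sin(3*z)/3 + cos(3*z)/3 + 2*tan(3*z)/3.
Then F(pi/12) - F(0) = (2/3 - 2*sqrt(2)/3) - (1/3) = 1/3 - 2*sqrt(2)/3.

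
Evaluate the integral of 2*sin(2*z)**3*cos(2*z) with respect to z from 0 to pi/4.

Let u = sin(2*z), so du = 2*cos(2*z) dz. When z = 0, u = 0; when z = pi/4, u = 1.
The integral becomes ∫ u**3 du from 0 to 1, with antiderivative u**4/4.
Back in z: F(z) = sin(2*z)**4/4.
Then F(pi/4) - F(0) = (1/4) - (0) = 1/4.

1/4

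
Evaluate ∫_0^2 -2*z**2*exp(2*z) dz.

1/2 - 5*exp(4)/2

Integrate by parts twice (u = z^2, dv = -2*exp(2*z) dz).
An antiderivative is F(z) = (-2*z**2 + 2*z - 1)*exp(2*z)/2.
Then F(2) - F(0) = (-5*exp(4)/2) - (-1/2) = 1/2 - 5*exp(4)/2.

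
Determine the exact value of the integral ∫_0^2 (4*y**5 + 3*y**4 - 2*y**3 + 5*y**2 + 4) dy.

376/5

By the power rule, an antiderivative is F(y) = 2*y**6/3 + 3*y**5/5 - y**4/2 + 5*y**3/3 + 4*y.
Then F(2) - F(0) = (376/5) - (0) = 376/5.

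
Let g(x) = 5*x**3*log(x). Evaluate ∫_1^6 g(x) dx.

Integrate by parts once (u = ln x, dv = 5*x**3 dx).
An antiderivative is F(x) = 5*x**4*(4*log(x) - 1)/16.
Then F(6) - F(1) = (-405 + 1620*log(2) + 1620*log(3)) - (-5/16) = -6475/16 + 1620*log(2) + 1620*log(3).

-6475/16 + 1620*log(2) + 1620*log(3)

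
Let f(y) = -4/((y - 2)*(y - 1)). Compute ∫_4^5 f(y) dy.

Factor the denominator: y**2 - 3*y + 2 = (y - 1)(y - 2).
Partial fractions: -4/((y - 2)*(y - 1)) = 4/(y - 1) - 4/(y - 2).
An antiderivative is F(y) = -4*log(y - 2) + 4*log(y - 1).
Then F(5) - F(4) = (-4*log(3) + 8*log(2)) - (log(81/16)) = -8*log(3) + 12*log(2).

-8*log(3) + 12*log(2)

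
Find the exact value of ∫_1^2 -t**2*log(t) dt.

7/9 - 8*log(2)/3

Integrate by parts once (u = ln t, dv = -t**2 dt).
An antiderivative is F(t) = -t**3*(3*log(t) - 1)/9.
Then F(2) - F(1) = (8/9 - 8*log(2)/3) - (1/9) = 7/9 - 8*log(2)/3.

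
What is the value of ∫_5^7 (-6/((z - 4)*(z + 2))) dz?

log(3/7)

Factor the denominator: z**2 - 2*z - 8 = (z + 2)(z - 4).
Partial fractions: -6/((z - 4)*(z + 2)) = 1/(z + 2) - 1/(z - 4).
An antiderivative is F(z) = -log(z - 4) + log(z + 2).
Then F(7) - F(5) = (log(3)) - (log(7)) = log(3/7).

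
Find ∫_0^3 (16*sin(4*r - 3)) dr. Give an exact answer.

4*cos(3) - 4*cos(9)

Let u = 4*r - 3, so du = 4 dr. When r = 0, u = -3; when r = 3, u = 9.
The integral becomes 4·∫ sin(u) du from -3 to 9, with antiderivative -4*cos(u).
Back in r: F(r) = -4*cos(4*r - 3).
Then F(3) - F(0) = (-4*cos(9)) - (-4*cos(3)) = 4*cos(3) - 4*cos(9).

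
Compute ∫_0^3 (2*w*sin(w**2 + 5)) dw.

-cos(14) + cos(5)

Let u = w**2 + 5, so du = 2*w dw. When w = 0, u = 5; when w = 3, u = 14.
The integral becomes ∫ sin(u) du from 5 to 14, with antiderivative -cos(u).
Back in w: F(w) = -cos(w**2 + 5).
Then F(3) - F(0) = (-cos(14)) - (-cos(5)) = -cos(14) + cos(5).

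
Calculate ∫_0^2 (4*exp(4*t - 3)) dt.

-(1 - exp(8))*exp(-3)

Let u = 4*t - 3, so du = 4 dt. When t = 0, u = -3; when t = 2, u = 5.
The integral becomes ∫ exp(u) du from -3 to 5, with antiderivative exp(u).
Back in t: F(t) = exp(4*t - 3).
Then F(2) - F(0) = (exp(5)) - (exp(-3)) = -(1 - exp(8))*exp(-3).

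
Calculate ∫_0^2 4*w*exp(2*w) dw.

1 + 3*exp(4)

Integrate by parts once (u = w, dv = 4*exp(2*w) dw).
An antiderivative is F(w) = (2*w - 1)*exp(2*w).
Then F(2) - F(0) = (3*exp(4)) - (-1) = 1 + 3*exp(4).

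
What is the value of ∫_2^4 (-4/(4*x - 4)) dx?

An antiderivative is F(x) = -log(4*x - 4).
Then F(4) - F(2) = (-log(12)) - (-log(4)) = -log(3).

-log(3)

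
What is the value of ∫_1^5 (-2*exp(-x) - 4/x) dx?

-4*log(5) - 2*exp(-1) + 2*exp(-5)

An antiderivative is F(x) = -4*log(x) + 2*exp(-x).
Then F(5) - F(1) = (-4*log(5) + 2*exp(-5)) - (2*exp(-1)) = -4*log(5) - 2*exp(-1) + 2*exp(-5).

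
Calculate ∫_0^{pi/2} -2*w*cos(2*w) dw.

1

Integrate by parts once (u = w, dv = -2*cos(2*w) dw).
An antiderivative is F(w) = -w*sin(2*w) - cos(2*w)/2.
Then F(pi/2) - F(0) = (1/2) - (-1/2) = 1.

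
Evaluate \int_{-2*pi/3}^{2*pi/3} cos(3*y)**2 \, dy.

2*pi/3

Use the identity cos^2(3*y) = (1 + cos(6*y))/2.
An antiderivative is F(y) = y/2 + sin(6*y)/12.
Then F(2*pi/3) - F(-2*pi/3) = (pi/3) - (-pi/3) = 2*pi/3.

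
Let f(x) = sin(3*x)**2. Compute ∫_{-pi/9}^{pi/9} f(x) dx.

Use the identity sin^2(3*x) = (1 - cos(6*x))/2.
An antiderivative is F(x) = x/2 - sin(6*x)/12.
Then F(pi/9) - F(-pi/9) = (-sqrt(3)/24 + pi/18) - (-pi/18 + sqrt(3)/24) = -sqrt(3)/12 + pi/9.

-sqrt(3)/12 + pi/9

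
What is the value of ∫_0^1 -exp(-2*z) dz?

(1 - exp(2))*exp(-2)/2

An antiderivative is F(z) = exp(-2*z)/2.
Then F(1) - F(0) = (exp(-2)/2) - (1/2) = (1 - exp(2))*exp(-2)/2.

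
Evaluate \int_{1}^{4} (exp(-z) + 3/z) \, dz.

An antiderivative is F(z) = 3*log(z) - exp(-z).
Then F(4) - F(1) = (-exp(-4) + 6*log(2)) - (-exp(-1)) = -exp(-4) + exp(-1) + 6*log(2).

-exp(-4) + exp(-1) + 6*log(2)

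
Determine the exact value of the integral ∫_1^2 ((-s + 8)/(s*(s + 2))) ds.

-6*log(2) + 5*log(3)

Factor the denominator: s**2 + 2*s = (s + 2)s.
Partial fractions: (-s + 8)/(s*(s + 2)) = -5/(s + 2) + 4/s.
An antiderivative is F(s) = 4*log(s) - 5*log(s + 2).
Then F(2) - F(1) = (-log(64)) - (-5*log(3)) = -6*log(2) + 5*log(3).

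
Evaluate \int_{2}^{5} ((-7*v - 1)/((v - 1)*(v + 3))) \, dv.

Factor the denominator: v**2 + 2*v - 3 = (v + 3)(v - 1).
Partial fractions: (-7*v - 1)/((v - 1)*(v + 3)) = -5/(v + 3) - 2/(v - 1).
An antiderivative is F(v) = -2*log(v - 1) - 5*log(v + 3).
Then F(5) - F(2) = (-19*log(2)) - (-5*log(5)) = -19*log(2) + 5*log(5).

-19*log(2) + 5*log(5)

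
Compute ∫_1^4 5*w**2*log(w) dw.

-35 + 640*log(2)/3

Integrate by parts once (u = ln w, dv = 5*w**2 dw).
An antiderivative is F(w) = 5*w**3*(3*log(w) - 1)/9.
Then F(4) - F(1) = (-320/9 + 640*log(2)/3) - (-5/9) = -35 + 640*log(2)/3.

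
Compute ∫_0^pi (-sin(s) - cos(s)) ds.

-2

An antiderivative is F(s) = -sin(s) + cos(s).
Then F(pi) - F(0) = (-1) - (1) = -2.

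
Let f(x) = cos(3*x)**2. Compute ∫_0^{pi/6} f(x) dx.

pi/12

Use the identity cos^2(3*x) = (1 + cos(6*x))/2.
An antiderivative is F(x) = x/2 + sin(6*x)/12.
Then F(pi/6) - F(0) = (pi/12) - (0) = pi/12.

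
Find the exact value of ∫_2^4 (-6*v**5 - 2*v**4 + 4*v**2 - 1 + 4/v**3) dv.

By the power rule, an antiderivative is F(v) = -v**6 - 2*v**5/5 + 4*v**3/3 - v - 2/v**2.
Then F(4) - F(2) = (-530927/120) - (-2059/30) = -522691/120.

-522691/120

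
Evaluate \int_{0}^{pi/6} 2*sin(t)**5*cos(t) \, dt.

Let u = sin(t), so du = cos(t) dt. When t = 0, u = 0; when t = pi/6, u = 1/2.
The integral becomes 2·∫ u**5 du from 0 to 1/2, with antiderivative u**6/3.
Back in t: F(t) = sin(t)**6/3.
Then F(pi/6) - F(0) = (1/192) - (0) = 1/192.

1/192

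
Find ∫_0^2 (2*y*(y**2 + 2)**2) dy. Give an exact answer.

Let u = y**2 + 2, so du = 2*y dy. When y = 0, u = 2; when y = 2, u = 6.
The integral becomes ∫ u**2 du from 2 to 6, with antiderivative u**3/3.
Back in y: F(y) = (y**2 + 2)**3/3.
Then F(2) - F(0) = (72) - (8/3) = 208/3.

208/3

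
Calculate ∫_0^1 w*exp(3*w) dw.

Integrate by parts once (u = w, dv = exp(3*w) dw).
An antiderivative is F(w) = (3*w - 1)*exp(3*w)/9.
Then F(1) - F(0) = (2*exp(3)/9) - (-1/9) = 1/9 + 2*exp(3)/9.

1/9 + 2*exp(3)/9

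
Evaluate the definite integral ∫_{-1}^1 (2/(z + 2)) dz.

log(9)

An antiderivative is F(z) = 2*log(z + 2).
Then F(1) - F(-1) = (log(9)) - (0) = log(9).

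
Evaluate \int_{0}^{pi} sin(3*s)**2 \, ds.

Use the identity sin^2(3*s) = (1 - cos(6*s))/2.
An antiderivative is F(s) = s/2 - sin(6*s)/12.
Then F(pi) - F(0) = (pi/2) - (0) = pi/2.

pi/2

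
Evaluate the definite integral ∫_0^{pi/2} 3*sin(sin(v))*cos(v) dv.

3 - 3*cos(1)

Let u = sin(v), so du = cos(v) dv. When v = 0, u = 0; when v = pi/2, u = 1.
The integral becomes 3·∫ sin(u) du from 0 to 1, with antiderivative -3*cos(u).
Back in v: F(v) = -3*cos(sin(v)).
Then F(pi/2) - F(0) = (-3*cos(1)) - (-3) = 3 - 3*cos(1).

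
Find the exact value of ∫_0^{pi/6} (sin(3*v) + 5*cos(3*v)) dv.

An antiderivative is F(v) = 5*sin(3*v)/3 - cos(3*v)/3.
Then F(pi/6) - F(0) = (5/3) - (-1/3) = 2.

2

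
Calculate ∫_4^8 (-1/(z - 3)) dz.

-log(5)

An antiderivative is F(z) = -log(z - 3).
Then F(8) - F(4) = (-log(5)) - (0) = -log(5).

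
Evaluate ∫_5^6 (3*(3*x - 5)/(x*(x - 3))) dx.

Factor the denominator: x**2 - 3*x = x(x - 3).
Partial fractions: 3*(3*x - 5)/(x*(x - 3)) = 5/x + 4/(x - 3).
An antiderivative is F(x) = 5*log(x) + 4*log(x - 3).
Then F(6) - F(5) = (5*log(2) + 9*log(3)) - (4*log(2) + 5*log(5)) = -5*log(5) + log(2) + 9*log(3).

-5*log(5) + log(2) + 9*log(3)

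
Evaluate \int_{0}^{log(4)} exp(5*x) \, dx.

1023/5

Let u = exp(x), so du = exp(x) dx. When x = 0, u = 1; when x = log(4), u = 4.
The integral becomes ∫ u**4 du from 1 to 4, with antiderivative u**5/5.
Back in x: F(x) = exp(5*x)/5.
Then F(log(4)) - F(0) = (1024/5) - (1/5) = 1023/5.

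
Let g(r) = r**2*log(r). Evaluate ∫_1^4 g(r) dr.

-7 + 128*log(2)/3

Integrate by parts once (u = ln r, dv = r**2 dr).
An antiderivative is F(r) = r**3*(3*log(r) - 1)/9.
Then F(4) - F(1) = (-64/9 + 128*log(2)/3) - (-1/9) = -7 + 128*log(2)/3.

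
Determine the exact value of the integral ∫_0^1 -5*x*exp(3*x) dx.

-10*exp(3)/9 - 5/9

Integrate by parts once (u = x, dv = -5*exp(3*x) dx).
An antiderivative is F(x) = (-15*x + 5)*exp(3*x)/9.
Then F(1) - F(0) = (-10*exp(3)/9) - (5/9) = -10*exp(3)/9 - 5/9.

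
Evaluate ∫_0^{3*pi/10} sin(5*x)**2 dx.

Use the identity sin^2(5*x) = (1 - cos(10*x))/2.
An antiderivative is F(x) = x/2 - sin(10*x)/20.
Then F(3*pi/10) - F(0) = (3*pi/20) - (0) = 3*pi/20.

3*pi/20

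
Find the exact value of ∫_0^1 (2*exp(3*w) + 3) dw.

An antiderivative is F(w) = 2*exp(3*w)/3 + 3*w.
Then F(1) - F(0) = (3 + 2*exp(3)/3) - (2/3) = 7/3 + 2*exp(3)/3.

7/3 + 2*exp(3)/3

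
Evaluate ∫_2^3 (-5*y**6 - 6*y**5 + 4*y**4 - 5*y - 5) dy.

-138909/70

By the power rule, an antiderivative is F(y) = -5*y**7/7 - y**6 + 4*y**5/5 - 5*y**2/2 - 5*y.
Then F(3) - F(2) = (-149397/70) - (-5244/35) = -138909/70.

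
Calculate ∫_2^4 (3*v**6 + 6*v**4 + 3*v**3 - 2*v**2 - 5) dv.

870442/105

By the power rule, an antiderivative is F(v) = 3*v**7/7 + 6*v**5/5 + 3*v**4/4 - 2*v**3/3 - 5*v.
Then F(4) - F(2) = (879884/105) - (9442/105) = 870442/105.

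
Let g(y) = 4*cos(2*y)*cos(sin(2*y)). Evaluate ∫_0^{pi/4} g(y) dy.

2*sin(1)

Let u = sin(2*y), so du = 2*cos(2*y) dy. When y = 0, u = 0; when y = pi/4, u = 1.
The integral becomes 2·∫ cos(u) du from 0 to 1, with antiderivative 2*sin(u).
Back in y: F(y) = 2*sin(sin(2*y)).
Then F(pi/4) - F(0) = (2*sin(1)) - (0) = 2*sin(1).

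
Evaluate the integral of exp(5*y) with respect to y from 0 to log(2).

Let u = exp(y), so du = exp(y) dy. When y = 0, u = 1; when y = log(2), u = 2.
The integral becomes ∫ u**4 du from 1 to 2, with antiderivative u**5/5.
Back in y: F(y) = exp(5*y)/5.
Then F(log(2)) - F(0) = (32/5) - (1/5) = 31/5.

31/5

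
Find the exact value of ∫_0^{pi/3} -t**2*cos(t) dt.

-pi/3 - sqrt(3)*pi**2/18 + sqrt(3)

Integrate by parts twice (u = t^2, dv = -cos(t) dt).
An antiderivative is F(t) = -t**2*sin(t) - 2*t*cos(t) + 2*sin(t).
Then F(pi/3) - F(0) = (-pi/3 - sqrt(3)*pi**2/18 + sqrt(3)) - (0) = -pi/3 - sqrt(3)*pi**2/18 + sqrt(3).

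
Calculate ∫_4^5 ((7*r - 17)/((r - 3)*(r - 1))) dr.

-5*log(3) + 12*log(2)

Factor the denominator: r**2 - 4*r + 3 = (r - 1)(r - 3).
Partial fractions: (7*r - 17)/((r - 3)*(r - 1)) = 5/(r - 1) + 2/(r - 3).
An antiderivative is F(r) = 2*log(r - 3) + 5*log(r - 1).
Then F(5) - F(4) = (12*log(2)) - (5*log(3)) = -5*log(3) + 12*log(2).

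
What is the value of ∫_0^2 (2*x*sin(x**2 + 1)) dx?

Let u = x**2 + 1, so du = 2*x dx. When x = 0, u = 1; when x = 2, u = 5.
The integral becomes ∫ sin(u) du from 1 to 5, with antiderivative -cos(u).
Back in x: F(x) = -cos(x**2 + 1).
Then F(2) - F(0) = (-cos(5)) - (-cos(1)) = -cos(5) + cos(1).

-cos(5) + cos(1)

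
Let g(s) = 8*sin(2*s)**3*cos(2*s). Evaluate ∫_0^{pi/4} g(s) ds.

Let u = sin(2*s), so du = 2*cos(2*s) ds. When s = 0, u = 0; when s = pi/4, u = 1.
The integral becomes 4·∫ u**3 du from 0 to 1, with antiderivative u**4.
Back in s: F(s) = sin(2*s)**4.
Then F(pi/4) - F(0) = (1) - (0) = 1.

1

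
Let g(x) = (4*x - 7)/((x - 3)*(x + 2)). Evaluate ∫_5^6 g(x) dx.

-3*log(7) + log(3) + 8*log(2)

Factor the denominator: x**2 - x - 6 = (x + 2)(x - 3).
Partial fractions: (4*x - 7)/((x - 3)*(x + 2)) = 3/(x + 2) + 1/(x - 3).
An antiderivative is F(x) = log(x - 3) + 3*log(x + 2).
Then F(6) - F(5) = (log(3) + 9*log(2)) - (log(2) + 3*log(7)) = -3*log(7) + log(3) + 8*log(2).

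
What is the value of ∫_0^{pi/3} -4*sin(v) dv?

-2

An antiderivative is F(v) = 4*cos(v).
Then F(pi/3) - F(0) = (2) - (4) = -2.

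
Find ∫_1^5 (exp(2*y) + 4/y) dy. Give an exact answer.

An antiderivative is F(y) = exp(2*y)/2 + 4*log(y).
Then F(5) - F(1) = (4*log(5) + exp(10)/2) - (exp(2)/2) = -exp(2)/2 + 4*log(5) + exp(10)/2.

-exp(2)/2 + 4*log(5) + exp(10)/2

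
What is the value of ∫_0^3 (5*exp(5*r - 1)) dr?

-(1 - exp(15))*exp(-1)

Let u = 5*r - 1, so du = 5 dr. When r = 0, u = -1; when r = 3, u = 14.
The integral becomes ∫ exp(u) du from -1 to 14, with antiderivative exp(u).
Back in r: F(r) = exp(5*r - 1).
Then F(3) - F(0) = (exp(14)) - (exp(-1)) = -(1 - exp(15))*exp(-1).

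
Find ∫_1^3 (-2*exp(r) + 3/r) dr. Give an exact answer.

-2*exp(3) + log(27) + 2*exp(1)

An antiderivative is F(r) = -2*exp(r) + 3*log(r).
Then F(3) - F(1) = (-2*exp(3) + log(27)) - (-2*exp(1)) = -2*exp(3) + log(27) + 2*exp(1).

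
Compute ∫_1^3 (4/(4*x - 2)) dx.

An antiderivative is F(x) = log(4*x - 2).
Then F(3) - F(1) = (log(10)) - (log(2)) = log(5).

log(5)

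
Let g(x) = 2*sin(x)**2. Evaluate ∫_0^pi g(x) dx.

Use the identity sin^2(x) = (1 - cos(2*x))/2.
An antiderivative is F(x) = x - sin(2*x)/2.
Then F(pi) - F(0) = (pi) - (0) = pi.

pi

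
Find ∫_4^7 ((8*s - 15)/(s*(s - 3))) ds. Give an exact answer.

Factor the denominator: s**2 - 3*s = s(s - 3).
Partial fractions: (8*s - 15)/(s*(s - 3)) = 5/s + 3/(s - 3).
An antiderivative is F(s) = 5*log(s) + 3*log(s - 3).
Then F(7) - F(4) = (6*log(2) + 5*log(7)) - (10*log(2)) = -4*log(2) + 5*log(7).

-4*log(2) + 5*log(7)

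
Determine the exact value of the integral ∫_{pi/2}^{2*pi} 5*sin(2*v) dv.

An antiderivative is F(v) = -5*cos(2*v)/2.
Then F(2*pi) - F(pi/2) = (-5/2) - (5/2) = -5.

-5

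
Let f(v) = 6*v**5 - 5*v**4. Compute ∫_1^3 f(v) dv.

By the power rule, an antiderivative is F(v) = v**6 - v**5.
Then F(3) - F(1) = (486) - (0) = 486.

486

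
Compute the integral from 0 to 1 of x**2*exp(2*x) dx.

Integrate by parts twice (u = x^2, dv = exp(2*x) dx).
An antiderivative is F(x) = (2*x**2 - 2*x + 1)*exp(2*x)/4.
Then F(1) - F(0) = (exp(2)/4) - (1/4) = -1/4 + exp(2)/4.

-1/4 + exp(2)/4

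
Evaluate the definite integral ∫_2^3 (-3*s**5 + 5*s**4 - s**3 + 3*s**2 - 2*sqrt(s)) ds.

-475/4 - 4*sqrt(3) + 8*sqrt(2)/3

By the power rule, an antiderivative is F(s) = -s**6/2 + s**5 - s**4/4 - 4*s**(3/2)/3 + s**3.
Then F(3) - F(2) = (-459/4 - 4*sqrt(3)) - (4 - 8*sqrt(2)/3) = -475/4 - 4*sqrt(3) + 8*sqrt(2)/3.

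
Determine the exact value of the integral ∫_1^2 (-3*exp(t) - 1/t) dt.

An antiderivative is F(t) = -3*exp(t) - log(t).
Then F(2) - F(1) = (-3*exp(2) - log(2)) - (-3*exp(1)) = -3*exp(2) - log(2) + 3*exp(1).

-3*exp(2) - log(2) + 3*exp(1)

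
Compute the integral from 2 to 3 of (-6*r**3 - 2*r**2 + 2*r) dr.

By the power rule, an antiderivative is F(r) = -3*r**4/2 - 2*r**3/3 + r**2.
Then F(3) - F(2) = (-261/2) - (-76/3) = -631/6.

-631/6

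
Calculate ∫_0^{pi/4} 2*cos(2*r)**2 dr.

Use the identity cos^2(2*r) = (1 + cos(4*r))/2.
An antiderivative is F(r) = r + sin(4*r)/4.
Then F(pi/4) - F(0) = (pi/4) - (0) = pi/4.

pi/4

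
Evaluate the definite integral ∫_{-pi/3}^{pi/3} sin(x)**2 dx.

Use the identity sin^2(x) = (1 - cos(2*x))/2.
An antiderivative is F(x) = x/2 - sin(2*x)/4.
Then F(pi/3) - F(-pi/3) = (-sqrt(3)/8 + pi/6) - (-pi/6 + sqrt(3)/8) = -sqrt(3)/4 + pi/3.

-sqrt(3)/4 + pi/3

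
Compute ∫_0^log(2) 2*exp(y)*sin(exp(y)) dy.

Let u = exp(y), so du = exp(y) dy. When y = 0, u = 1; when y = log(2), u = 2.
The integral becomes 2·∫ sin(u) du from 1 to 2, with antiderivative -2*cos(u).
Back in y: F(y) = -2*cos(exp(y)).
Then F(log(2)) - F(0) = (-2*cos(2)) - (-2*cos(1)) = -2*cos(2) + 2*cos(1).

-2*cos(2) + 2*cos(1)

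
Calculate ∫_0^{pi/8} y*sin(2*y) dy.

Integrate by parts once (u = y, dv = sin(2*y) dy).
An antiderivative is F(y) = -y*cos(2*y)/2 + sin(2*y)/4.
Then F(pi/8) - F(0) = (sqrt(2)*(4 - pi)/32) - (0) = sqrt(2)*(4 - pi)/32.

sqrt(2)*(4 - pi)/32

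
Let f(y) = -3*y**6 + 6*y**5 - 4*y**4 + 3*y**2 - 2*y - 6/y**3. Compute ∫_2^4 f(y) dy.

-2063611/560

By the power rule, an antiderivative is F(y) = -3*y**7/7 + y**6 - 4*y**5/5 + y**3 - y**2 + 3/y**2.
Then F(4) - F(2) = (-2070167/560) - (-1639/140) = -2063611/560.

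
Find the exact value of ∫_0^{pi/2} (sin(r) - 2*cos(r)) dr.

-1

An antiderivative is F(r) = -2*sin(r) - cos(r).
Then F(pi/2) - F(0) = (-2) - (-1) = -1.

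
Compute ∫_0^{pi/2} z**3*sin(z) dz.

Integrate by parts 3 times (u = z^3, dv = sin(z) dz).
An antiderivative is F(z) = -z**3*cos(z) + 3*z**2*sin(z) + 6*z*cos(z) - 6*sin(z).
Then F(pi/2) - F(0) = (-6 + 3*pi**2/4) - (0) = -6 + 3*pi**2/4.

-6 + 3*pi**2/4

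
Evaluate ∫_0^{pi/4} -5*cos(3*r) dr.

-5*sqrt(2)/6

An antiderivative is F(r) = -5*sin(3*r)/3.
Then F(pi/4) - F(0) = (-5*sqrt(2)/6) - (0) = -5*sqrt(2)/6.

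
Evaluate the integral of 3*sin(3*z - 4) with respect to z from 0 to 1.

cos(4) - cos(1)

Let u = 3*z - 4, so du = 3 dz. When z = 0, u = -4; when z = 1, u = -1.
The integral becomes ∫ sin(u) du from -4 to -1, with antiderivative -cos(u).
Back in z: F(z) = -cos(3*z - 4).
Then F(1) - F(0) = (-cos(1)) - (-cos(4)) = cos(4) - cos(1).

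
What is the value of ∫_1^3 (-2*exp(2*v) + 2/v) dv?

An antiderivative is F(v) = -exp(2*v) + 2*log(v).
Then F(3) - F(1) = (-exp(6) + log(9)) - (-exp(2)) = -exp(6) + log(9) + exp(2).

-exp(6) + log(9) + exp(2)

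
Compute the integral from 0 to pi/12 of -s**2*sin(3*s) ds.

Integrate by parts twice (u = s^2, dv = -sin(3*s) ds).
An antiderivative is F(s) = s**2*cos(3*s)/3 - 2*s*sin(3*s)/9 - 2*cos(3*s)/27.
Then F(pi/12) - F(0) = (sqrt(2)*(-32 - 8*pi + pi**2)/864) - (-2/27) = -sqrt(2)/27 - sqrt(2)*pi/108 + sqrt(2)*pi**2/864 + 2/27.

-sqrt(2)/27 - sqrt(2)*pi/108 + sqrt(2)*pi**2/864 + 2/27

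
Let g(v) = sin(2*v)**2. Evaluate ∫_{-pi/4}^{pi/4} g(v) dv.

pi/4

Use the identity sin^2(2*v) = (1 - cos(4*v))/2.
An antiderivative is F(v) = v/2 - sin(4*v)/8.
Then F(pi/4) - F(-pi/4) = (pi/8) - (-pi/8) = pi/4.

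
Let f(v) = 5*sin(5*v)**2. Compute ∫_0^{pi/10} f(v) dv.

pi/4

Use the identity sin^2(5*v) = (1 - cos(10*v))/2.
An antiderivative is F(v) = 5*v/2 - sin(10*v)/4.
Then F(pi/10) - F(0) = (pi/4) - (0) = pi/4.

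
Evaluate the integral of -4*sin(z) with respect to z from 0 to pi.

-8

An antiderivative is F(z) = 4*cos(z).
Then F(pi) - F(0) = (-4) - (4) = -8.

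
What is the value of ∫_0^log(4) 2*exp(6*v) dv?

Let u = exp(v), so du = exp(v) dv. When v = 0, u = 1; when v = log(4), u = 4.
The integral becomes 2·∫ u**5 du from 1 to 4, with antiderivative u**6/3.
Back in v: F(v) = exp(6*v)/3.
Then F(log(4)) - F(0) = (4096/3) - (1/3) = 1365.

1365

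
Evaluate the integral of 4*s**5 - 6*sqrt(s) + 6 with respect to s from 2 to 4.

By the power rule, an antiderivative is F(s) = 2*s**6/3 - 4*s**(3/2) + 6*s.
Then F(4) - F(2) = (8168/3) - (164/3 - 8*sqrt(2)) = 8*sqrt(2) + 2668.

8*sqrt(2) + 2668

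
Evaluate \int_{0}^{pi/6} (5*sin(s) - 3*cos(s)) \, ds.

An antiderivative is F(s) = -3*sin(s) - 5*cos(s).
Then F(pi/6) - F(0) = (-5*sqrt(3)/2 - 3/2) - (-5) = 7/2 - 5*sqrt(3)/2.

7/2 - 5*sqrt(3)/2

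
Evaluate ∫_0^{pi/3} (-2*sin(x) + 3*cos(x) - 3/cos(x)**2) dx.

An antiderivative is F(x) = 3*sin(x) + 2*cos(x) - 3*tan(x).
Then F(pi/3) - F(0) = (1 - 3*sqrt(3)/2) - (2) = -3*sqrt(3)/2 - 1.

-3*sqrt(3)/2 - 1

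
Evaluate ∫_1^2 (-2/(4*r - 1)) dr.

-log(7)/2 + log(3)/2

An antiderivative is F(r) = -log(4*r - 1)/2.
Then F(2) - F(1) = (-log(7)/2) - (-log(3)/2) = -log(7)/2 + log(3)/2.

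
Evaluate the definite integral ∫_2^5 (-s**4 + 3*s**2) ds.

-2508/5

By the power rule, an antiderivative is F(s) = -s**5/5 + s**3.
Then F(5) - F(2) = (-500) - (8/5) = -2508/5.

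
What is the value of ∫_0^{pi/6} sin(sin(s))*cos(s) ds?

Let u = sin(s), so du = cos(s) ds. When s = 0, u = 0; when s = pi/6, u = 1/2.
The integral becomes ∫ sin(u) du from 0 to 1/2, with antiderivative -cos(u).
Back in s: F(s) = -cos(sin(s)).
Then F(pi/6) - F(0) = (-cos(1/2)) - (-1) = 1 - cos(1/2).

1 - cos(1/2)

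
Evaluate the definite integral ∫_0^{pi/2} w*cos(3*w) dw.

Integrate by parts once (u = w, dv = cos(3*w) dw).
An antiderivative is F(w) = w*sin(3*w)/3 + cos(3*w)/9.
Then F(pi/2) - F(0) = (-pi/6) - (1/9) = -pi/6 - 1/9.

-pi/6 - 1/9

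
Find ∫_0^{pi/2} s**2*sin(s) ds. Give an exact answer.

Integrate by parts twice (u = s^2, dv = sin(s) ds).
An antiderivative is F(s) = -s**2*cos(s) + 2*s*sin(s) + 2*cos(s).
Then F(pi/2) - F(0) = (pi) - (2) = -2 + pi.

-2 + pi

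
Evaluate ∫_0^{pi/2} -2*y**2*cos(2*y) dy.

Integrate by parts twice (u = y^2, dv = -2*cos(2*y) dy).
An antiderivative is F(y) = -y**2*sin(2*y) - y*cos(2*y) + sin(2*y)/2.
Then F(pi/2) - F(0) = (pi/2) - (0) = pi/2.

pi/2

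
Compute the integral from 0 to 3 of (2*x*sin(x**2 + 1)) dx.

cos(1) - cos(10)

Let u = x**2 + 1, so du = 2*x dx. When x = 0, u = 1; when x = 3, u = 10.
The integral becomes ∫ sin(u) du from 1 to 10, with antiderivative -cos(u).
Back in x: F(x) = -cos(x**2 + 1).
Then F(3) - F(0) = (-cos(10)) - (-cos(1)) = cos(1) - cos(10).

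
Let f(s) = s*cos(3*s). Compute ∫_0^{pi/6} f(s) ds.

-1/9 + pi/18

Integrate by parts once (u = s, dv = cos(3*s) ds).
An antiderivative is F(s) = s*sin(3*s)/3 + cos(3*s)/9.
Then F(pi/6) - F(0) = (pi/18) - (1/9) = -1/9 + pi/18.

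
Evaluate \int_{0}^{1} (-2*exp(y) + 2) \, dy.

An antiderivative is F(y) = 2*y - 2*exp(y).
Then F(1) - F(0) = (2 - 2*E) - (-2) = 4 - 2*E.

4 - 2*E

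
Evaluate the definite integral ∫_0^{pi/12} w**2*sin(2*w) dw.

-1/4 - sqrt(3)*pi**2/576 + pi/48 + sqrt(3)/8

Integrate by parts twice (u = w^2, dv = sin(2*w) dw).
An antiderivative is F(w) = -w**2*cos(2*w)/2 + w*sin(2*w)/2 + cos(2*w)/4.
Then F(pi/12) - F(0) = (-sqrt(3)*pi**2/576 + pi/48 + sqrt(3)/8) - (1/4) = -1/4 - sqrt(3)*pi**2/576 + pi/48 + sqrt(3)/8.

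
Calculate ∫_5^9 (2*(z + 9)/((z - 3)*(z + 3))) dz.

Factor the denominator: z**2 - 9 = (z + 3)(z - 3).
Partial fractions: 2*(z + 9)/((z - 3)*(z + 3)) = -2/(z + 3) + 4/(z - 3).
An antiderivative is F(z) = 4*log(z - 3) - 2*log(z + 3).
Then F(9) - F(5) = (log(9)) - (-log(4)) = log(36).

log(36)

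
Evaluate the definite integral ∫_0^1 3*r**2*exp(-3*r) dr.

2/9 - 17*exp(-3)/9

Integrate by parts twice (u = r^2, dv = 3*exp(-3*r) dr).
An antiderivative is F(r) = (-9*r**2 - 6*r - 2)*exp(-3*r)/9.
Then F(1) - F(0) = (-17*exp(-3)/9) - (-2/9) = 2/9 - 17*exp(-3)/9.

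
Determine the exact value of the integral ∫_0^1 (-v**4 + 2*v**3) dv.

3/10

By the power rule, an antiderivative is F(v) = -v**5/5 + v**4/2.
Then F(1) - F(0) = (3/10) - (0) = 3/10.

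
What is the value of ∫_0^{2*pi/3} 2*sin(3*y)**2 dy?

2*pi/3

Use the identity sin^2(3*y) = (1 - cos(6*y))/2.
An antiderivative is F(y) = y - sin(6*y)/6.
Then F(2*pi/3) - F(0) = (2*pi/3) - (0) = 2*pi/3.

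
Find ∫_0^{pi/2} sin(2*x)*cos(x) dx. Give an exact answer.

Use the identity sin(2*x)cos(x) = [sin(3*x) + sin(x)]/2.
An antiderivative is F(x) = -cos(x)/2 - cos(3*x)/6.
Then F(pi/2) - F(0) = (0) - (-2/3) = 2/3.

2/3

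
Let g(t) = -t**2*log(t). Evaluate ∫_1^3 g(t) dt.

26/9 - 9*log(3)

Integrate by parts once (u = ln t, dv = -t**2 dt).
An antiderivative is F(t) = -t**3*(3*log(t) - 1)/9.
Then F(3) - F(1) = (3 - 9*log(3)) - (1/9) = 26/9 - 9*log(3).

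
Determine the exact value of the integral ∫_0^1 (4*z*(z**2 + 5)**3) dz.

671/2

Let u = z**2 + 5, so du = 2*z dz. When z = 0, u = 5; when z = 1, u = 6.
The integral becomes 2·∫ u**3 du from 5 to 6, with antiderivative u**4/2.
Back in z: F(z) = (z**2 + 5)**4/2.
Then F(1) - F(0) = (648) - (625/2) = 671/2.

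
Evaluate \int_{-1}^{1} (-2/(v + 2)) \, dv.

An antiderivative is F(v) = -2*log(v + 2).
Then F(1) - F(-1) = (-log(9)) - (0) = -log(9).

-log(9)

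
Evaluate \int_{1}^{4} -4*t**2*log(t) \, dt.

Integrate by parts once (u = ln t, dv = -4*t**2 dt).
An antiderivative is F(t) = -4*t**3*(3*log(t) - 1)/9.
Then F(4) - F(1) = (256/9 - 512*log(2)/3) - (4/9) = 28 - 512*log(2)/3.

28 - 512*log(2)/3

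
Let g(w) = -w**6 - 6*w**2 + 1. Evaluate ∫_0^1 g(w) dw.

By the power rule, an antiderivative is F(w) = -w**7/7 - 2*w**3 + w.
Then F(1) - F(0) = (-8/7) - (0) = -8/7.

-8/7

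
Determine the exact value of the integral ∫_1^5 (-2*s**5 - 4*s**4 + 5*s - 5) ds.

By the power rule, an antiderivative is F(s) = -s**6/3 - 4*s**5/5 + 5*s**2/2 - 5*s.
Then F(5) - F(1) = (-46025/6) - (-109/30) = -38336/5.

-38336/5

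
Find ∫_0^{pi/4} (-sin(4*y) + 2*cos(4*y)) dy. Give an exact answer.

An antiderivative is F(y) = sin(4*y)/2 + cos(4*y)/4.
Then F(pi/4) - F(0) = (-1/4) - (1/4) = -1/2.

-1/2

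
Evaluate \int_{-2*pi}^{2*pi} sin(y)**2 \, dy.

2*pi

Use the identity sin^2(y) = (1 - cos(2*y))/2.
An antiderivative is F(y) = y/2 - sin(2*y)/4.
Then F(2*pi) - F(-2*pi) = (pi) - (-pi) = 2*pi.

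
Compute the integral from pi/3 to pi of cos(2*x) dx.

-sqrt(3)/4

An antiderivative is F(x) = sin(2*x)/2.
Then F(pi) - F(pi/3) = (0) - (sqrt(3)/4) = -sqrt(3)/4.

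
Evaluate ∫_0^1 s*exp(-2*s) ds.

Integrate by parts once (u = s, dv = exp(-2*s) ds).
An antiderivative is F(s) = (-2*s - 1)*exp(-2*s)/4.
Then F(1) - F(0) = (-3*exp(-2)/4) - (-1/4) = (-3 + exp(2))*exp(-2)/4.

(-3 + exp(2))*exp(-2)/4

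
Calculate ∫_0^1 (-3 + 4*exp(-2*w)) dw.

-1 - 2*exp(-2)

An antiderivative is F(w) = -3*w - 2*exp(-2*w).
Then F(1) - F(0) = (-3 - 2*exp(-2)) - (-2) = -1 - 2*exp(-2).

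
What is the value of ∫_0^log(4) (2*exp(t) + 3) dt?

6*log(2) + 6

An antiderivative is F(t) = 3*t + 2*exp(t).
Then F(log(4)) - F(0) = (log(64) + 8) - (2) = 6*log(2) + 6.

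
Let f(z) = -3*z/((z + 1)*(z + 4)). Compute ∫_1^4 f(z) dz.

Factor the denominator: z**2 + 5*z + 4 = (z + 4)(z + 1).
Partial fractions: -3*z/((z + 1)*(z + 4)) = -4/(z + 4) + 1/(z + 1).
An antiderivative is F(z) = log(z + 1) - 4*log(z + 4).
Then F(4) - F(1) = (-12*log(2) + log(5)) - (-4*log(5) + log(2)) = -13*log(2) + 5*log(5).

-13*log(2) + 5*log(5)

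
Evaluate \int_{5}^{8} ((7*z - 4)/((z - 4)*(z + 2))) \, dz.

-3*log(7) + 3*log(5) + 11*log(2)

Factor the denominator: z**2 - 2*z - 8 = (z + 2)(z - 4).
Partial fractions: (7*z - 4)/((z - 4)*(z + 2)) = 3/(z + 2) + 4/(z - 4).
An antiderivative is F(z) = 4*log(z - 4) + 3*log(z + 2).
Then F(8) - F(5) = (3*log(5) + 11*log(2)) - (3*log(7)) = -3*log(7) + 3*log(5) + 11*log(2).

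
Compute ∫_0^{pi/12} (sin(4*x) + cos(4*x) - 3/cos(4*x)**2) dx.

An antiderivative is F(x) = sin(4*x)/4 - cos(4*x)/4 - 3*tan(4*x)/4.
Then F(pi/12) - F(0) = (-5*sqrt(3)/8 - 1/8) - (-1/4) = 1/8 - 5*sqrt(3)/8.

1/8 - 5*sqrt(3)/8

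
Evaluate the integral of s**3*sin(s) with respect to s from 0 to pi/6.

-3 - sqrt(3)*pi**3/432 + pi**2/24 + sqrt(3)*pi/2

Integrate by parts 3 times (u = s^3, dv = sin(s) ds).
An antiderivative is F(s) = -s**3*cos(s) + 3*s**2*sin(s) + 6*s*cos(s) - 6*sin(s).
Then F(pi/6) - F(0) = (-3 - sqrt(3)*pi**3/432 + pi**2/24 + sqrt(3)*pi/2) - (0) = -3 - sqrt(3)*pi**3/432 + pi**2/24 + sqrt(3)*pi/2.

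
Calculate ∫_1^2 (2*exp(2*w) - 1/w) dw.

-exp(2) - log(2) + exp(4)

An antiderivative is F(w) = exp(2*w) - log(w).
Then F(2) - F(1) = (-log(2) + exp(4)) - (exp(2)) = -exp(2) - log(2) + exp(4).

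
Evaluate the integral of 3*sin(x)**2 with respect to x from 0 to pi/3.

Use the identity sin^2(x) = (1 - cos(2*x))/2.
An antiderivative is F(x) = 3*x/2 - 3*sin(2*x)/4.
Then F(pi/3) - F(0) = (-3*sqrt(3)/8 + pi/2) - (0) = -3*sqrt(3)/8 + pi/2.

-3*sqrt(3)/8 + pi/2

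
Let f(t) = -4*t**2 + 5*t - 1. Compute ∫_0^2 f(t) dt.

By the power rule, an antiderivative is F(t) = -4*t**3/3 + 5*t**2/2 - t.
Then F(2) - F(0) = (-8/3) - (0) = -8/3.

-8/3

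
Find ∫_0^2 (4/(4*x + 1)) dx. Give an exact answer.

log(9)

Let u = 4*x + 1, so du = 4 dx. When x = 0, u = 1; when x = 2, u = 9.
The integral becomes ∫ 1/u du from 1 to 9, with antiderivative log(u).
Back in x: F(x) = log(4*x + 1).
Then F(2) - F(0) = (log(9)) - (0) = log(9).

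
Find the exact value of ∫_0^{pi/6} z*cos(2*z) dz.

-1/8 + sqrt(3)*pi/24

Integrate by parts once (u = z, dv = cos(2*z) dz).
An antiderivative is F(z) = z*sin(2*z)/2 + cos(2*z)/4.
Then F(pi/6) - F(0) = (1/8 + sqrt(3)*pi/24) - (1/4) = -1/8 + sqrt(3)*pi/24.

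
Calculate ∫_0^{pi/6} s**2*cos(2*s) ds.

-sqrt(3)/8 + sqrt(3)*pi**2/144 + pi/24

Integrate by parts twice (u = s^2, dv = cos(2*s) ds).
An antiderivative is F(s) = s**2*sin(2*s)/2 + s*cos(2*s)/2 - sin(2*s)/4.
Then F(pi/6) - F(0) = (-sqrt(3)/8 + sqrt(3)*pi**2/144 + pi/24) - (0) = -sqrt(3)/8 + sqrt(3)*pi**2/144 + pi/24.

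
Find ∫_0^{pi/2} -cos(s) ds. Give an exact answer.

-1

An antiderivative is F(s) = -sin(s).
Then F(pi/2) - F(0) = (-1) - (0) = -1.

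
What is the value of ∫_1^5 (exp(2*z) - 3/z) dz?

-3*log(5) - exp(2)/2 + exp(10)/2

An antiderivative is F(z) = exp(2*z)/2 - 3*log(z).
Then F(5) - F(1) = (-3*log(5) + exp(10)/2) - (exp(2)/2) = -3*log(5) - exp(2)/2 + exp(10)/2.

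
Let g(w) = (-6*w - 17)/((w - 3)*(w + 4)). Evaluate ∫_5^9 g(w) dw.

-3*log(3) - log(13)

Factor the denominator: w**2 + w - 12 = (w + 4)(w - 3).
Partial fractions: (-6*w - 17)/((w - 3)*(w + 4)) = -1/(w + 4) - 5/(w - 3).
An antiderivative is F(w) = -5*log(w - 3) - log(w + 4).
Then F(9) - F(5) = (-5*log(3) - 5*log(2) - log(13)) - (-5*log(2) - 2*log(3)) = -3*log(3) - log(13).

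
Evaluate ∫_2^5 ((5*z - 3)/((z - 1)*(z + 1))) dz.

log(64)

Factor the denominator: z**2 - 1 = (z + 1)(z - 1).
Partial fractions: (5*z - 3)/((z - 1)*(z + 1)) = 4/(z + 1) + 1/(z - 1).
An antiderivative is F(z) = log(z - 1) + 4*log(z + 1).
Then F(5) - F(2) = (6*log(2) + 4*log(3)) - (log(81)) = log(64).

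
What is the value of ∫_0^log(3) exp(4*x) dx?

Let u = exp(x), so du = exp(x) dx. When x = 0, u = 1; when x = log(3), u = 3.
The integral becomes ∫ u**3 du from 1 to 3, with antiderivative u**4/4.
Back in x: F(x) = exp(4*x)/4.
Then F(log(3)) - F(0) = (81/4) - (1/4) = 20.

20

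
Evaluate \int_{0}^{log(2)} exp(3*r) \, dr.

Let u = exp(r), so du = exp(r) dr. When r = 0, u = 1; when r = log(2), u = 2.
The integral becomes ∫ u**2 du from 1 to 2, with antiderivative u**3/3.
Back in r: F(r) = exp(3*r)/3.
Then F(log(2)) - F(0) = (8/3) - (1/3) = 7/3.

7/3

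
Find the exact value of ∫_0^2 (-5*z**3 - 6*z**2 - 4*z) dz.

By the power rule, an antiderivative is F(z) = -5*z**4/4 - 2*z**3 - 2*z**2.
Then F(2) - F(0) = (-44) - (0) = -44.

-44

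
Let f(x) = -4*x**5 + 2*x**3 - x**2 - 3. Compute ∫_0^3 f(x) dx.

-927/2

By the power rule, an antiderivative is F(x) = -2*x**6/3 + x**4/2 - x**3/3 - 3*x.
Then F(3) - F(0) = (-927/2) - (0) = -927/2.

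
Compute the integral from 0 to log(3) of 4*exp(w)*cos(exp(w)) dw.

Let u = exp(w), so du = exp(w) dw. When w = 0, u = 1; when w = log(3), u = 3.
The integral becomes 4·∫ cos(u) du from 1 to 3, with antiderivative 4*sin(u).
Back in w: F(w) = 4*sin(exp(w)).
Then F(log(3)) - F(0) = (4*sin(3)) - (4*sin(1)) = -4*sin(1) + 4*sin(3).

-4*sin(1) + 4*sin(3)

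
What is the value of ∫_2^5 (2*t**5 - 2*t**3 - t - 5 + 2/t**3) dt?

485721/100

By the power rule, an antiderivative is F(t) = t**6/3 - t**4/2 - t**2/2 - 5*t - 1/t**2.
Then F(5) - F(2) = (364372/75) - (13/12) = 485721/100.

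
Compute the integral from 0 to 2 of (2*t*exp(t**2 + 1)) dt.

-exp(1) + exp(5)

Let u = t**2 + 1, so du = 2*t dt. When t = 0, u = 1; when t = 2, u = 5.
The integral becomes ∫ exp(u) du from 1 to 5, with antiderivative exp(u).
Back in t: F(t) = exp(t**2 + 1).
Then F(2) - F(0) = (exp(5)) - (exp(1)) = -exp(1) + exp(5).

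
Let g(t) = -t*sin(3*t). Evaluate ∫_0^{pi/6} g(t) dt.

-1/9

Integrate by parts once (u = t, dv = -sin(3*t) dt).
An antiderivative is F(t) = t*cos(3*t)/3 - sin(3*t)/9.
Then F(pi/6) - F(0) = (-1/9) - (0) = -1/9.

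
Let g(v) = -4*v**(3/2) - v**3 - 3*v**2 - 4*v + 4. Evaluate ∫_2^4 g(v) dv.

By the power rule, an antiderivative is F(v) = -8*v**(5/2)/5 - v**4/4 - v**3 - 2*v**2 + 4*v.
Then F(4) - F(2) = (-976/5) - (-12 - 32*sqrt(2)/5) = -916/5 + 32*sqrt(2)/5.

-916/5 + 32*sqrt(2)/5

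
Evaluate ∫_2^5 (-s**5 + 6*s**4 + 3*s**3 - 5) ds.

31197/20

By the power rule, an antiderivative is F(s) = -s**6/6 + 6*s**5/5 + 3*s**4/4 - 5*s.
Then F(5) - F(2) = (19075/12) - (446/15) = 31197/20.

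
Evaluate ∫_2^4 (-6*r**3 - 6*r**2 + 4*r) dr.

-448

By the power rule, an antiderivative is F(r) = -3*r**4/2 - 2*r**3 + 2*r**2.
Then F(4) - F(2) = (-480) - (-32) = -448.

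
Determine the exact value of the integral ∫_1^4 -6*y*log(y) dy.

45/2 - 96*log(2)

Integrate by parts once (u = ln y, dv = -6*y dy).
An antiderivative is F(y) = -3*y**2*(2*log(y) - 1)/2.
Then F(4) - F(1) = (24 - 96*log(2)) - (3/2) = 45/2 - 96*log(2).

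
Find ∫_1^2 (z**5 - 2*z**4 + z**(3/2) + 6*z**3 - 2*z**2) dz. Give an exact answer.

By the power rule, an antiderivative is F(z) = z**6/6 + 2*z**(5/2)/5 - 2*z**5/5 + 3*z**4/2 - 2*z**3/3.
Then F(2) - F(1) = (8*sqrt(2)/5 + 248/15) - (1) = 8*sqrt(2)/5 + 233/15.

8*sqrt(2)/5 + 233/15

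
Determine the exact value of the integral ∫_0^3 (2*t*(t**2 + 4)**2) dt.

Let u = t**2 + 4, so du = 2*t dt. When t = 0, u = 4; when t = 3, u = 13.
The integral becomes ∫ u**2 du from 4 to 13, with antiderivative u**3/3.
Back in t: F(t) = (t**2 + 4)**3/3.
Then F(3) - F(0) = (2197/3) - (64/3) = 711.

711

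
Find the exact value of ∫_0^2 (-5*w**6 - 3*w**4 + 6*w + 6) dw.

-3032/35

By the power rule, an antiderivative is F(w) = -5*w**7/7 - 3*w**5/5 + 3*w**2 + 6*w.
Then F(2) - F(0) = (-3032/35) - (0) = -3032/35.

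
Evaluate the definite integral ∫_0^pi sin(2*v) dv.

An antiderivative is F(v) = -cos(2*v)/2.
Then F(pi) - F(0) = (-1/2) - (-1/2) = 0.

0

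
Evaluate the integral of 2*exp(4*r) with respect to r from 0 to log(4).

255/2

Let u = exp(r), so du = exp(r) dr. When r = 0, u = 1; when r = log(4), u = 4.
The integral becomes 2·∫ u**3 du from 1 to 4, with antiderivative u**4/2.
Back in r: F(r) = exp(4*r)/2.
Then F(log(4)) - F(0) = (128) - (1/2) = 255/2.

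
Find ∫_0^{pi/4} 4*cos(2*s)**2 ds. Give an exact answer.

Use the identity cos^2(2*s) = (1 + cos(4*s))/2.
An antiderivative is F(s) = 2*s + sin(4*s)/2.
Then F(pi/4) - F(0) = (pi/2) - (0) = pi/2.

pi/2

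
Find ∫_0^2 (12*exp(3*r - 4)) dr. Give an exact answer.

-(4 - 4*exp(6))*exp(-4)

Let u = 3*r - 4, so du = 3 dr. When r = 0, u = -4; when r = 2, u = 2.
The integral becomes 4·∫ exp(u) du from -4 to 2, with antiderivative 4*exp(u).
Back in r: F(r) = 4*exp(3*r - 4).
Then F(2) - F(0) = (4*exp(2)) - (4*exp(-4)) = -(4 - 4*exp(6))*exp(-4).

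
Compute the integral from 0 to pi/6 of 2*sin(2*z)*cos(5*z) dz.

-4/21 + sqrt(3)/14

Use the identity sin(2*z)cos(5*z) = [sin(7*z) + sin(-3*z)]/2.
An antiderivative is F(z) = cos(3*z)/3 - cos(7*z)/7.
Then F(pi/6) - F(0) = (sqrt(3)/14) - (4/21) = -4/21 + sqrt(3)/14.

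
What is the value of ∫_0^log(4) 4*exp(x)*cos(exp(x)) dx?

Let u = exp(x), so du = exp(x) dx. When x = 0, u = 1; when x = log(4), u = 4.
The integral becomes 4·∫ cos(u) du from 1 to 4, with antiderivative 4*sin(u).
Back in x: F(x) = 4*sin(exp(x)).
Then F(log(4)) - F(0) = (4*sin(4)) - (4*sin(1)) = -4*sin(1) + 4*sin(4).

-4*sin(1) + 4*sin(4)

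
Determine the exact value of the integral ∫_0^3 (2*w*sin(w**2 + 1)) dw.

cos(1) - cos(10)

Let u = w**2 + 1, so du = 2*w dw. When w = 0, u = 1; when w = 3, u = 10.
The integral becomes ∫ sin(u) du from 1 to 10, with antiderivative -cos(u).
Back in w: F(w) = -cos(w**2 + 1).
Then F(3) - F(0) = (-cos(10)) - (-cos(1)) = cos(1) - cos(10).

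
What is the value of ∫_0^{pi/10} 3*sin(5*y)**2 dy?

Use the identity sin^2(5*y) = (1 - cos(10*y))/2.
An antiderivative is F(y) = 3*y/2 - 3*sin(10*y)/20.
Then F(pi/10) - F(0) = (3*pi/20) - (0) = 3*pi/20.

3*pi/20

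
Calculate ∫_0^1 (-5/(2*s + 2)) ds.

An antiderivative is F(s) = -5*log(2*s + 2)/2.
Then F(1) - F(0) = (-log(32)) - (-5*log(2)/2) = -5*log(2)/2.

-5*log(2)/2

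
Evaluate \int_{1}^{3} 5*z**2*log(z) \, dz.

-130/9 + 45*log(3)

Integrate by parts once (u = ln z, dv = 5*z**2 dz).
An antiderivative is F(z) = 5*z**3*(3*log(z) - 1)/9.
Then F(3) - F(1) = (-15 + 45*log(3)) - (-5/9) = -130/9 + 45*log(3).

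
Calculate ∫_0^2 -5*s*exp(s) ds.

-5*exp(2) - 5

Integrate by parts once (u = s, dv = -5*exp(s) ds).
An antiderivative is F(s) = (-5*s + 5)*exp(s).
Then F(2) - F(0) = (-5*exp(2)) - (5) = -5*exp(2) - 5.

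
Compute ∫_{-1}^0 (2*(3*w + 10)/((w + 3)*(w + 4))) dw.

log(64/9)

Factor the denominator: w**2 + 7*w + 12 = (w + 4)(w + 3).
Partial fractions: 2*(3*w + 10)/((w + 3)*(w + 4)) = 4/(w + 4) + 2/(w + 3).
An antiderivative is F(w) = 2*log(w + 3) + 4*log(w + 4).
Then F(0) - F(-1) = (2*log(3) + 8*log(2)) - (2*log(2) + 4*log(3)) = log(64/9).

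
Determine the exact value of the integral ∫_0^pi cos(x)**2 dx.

pi/2

Use the identity cos^2(x) = (1 + cos(2*x))/2.
An antiderivative is F(x) = x/2 + sin(2*x)/4.
Then F(pi) - F(0) = (pi/2) - (0) = pi/2.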